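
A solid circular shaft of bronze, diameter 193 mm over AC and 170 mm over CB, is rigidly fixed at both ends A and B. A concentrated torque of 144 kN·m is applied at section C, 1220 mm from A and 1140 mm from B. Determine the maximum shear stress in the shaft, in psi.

Compatibility: T_A·a/J_AC = T_B·b/J_CB with T_A + T_B = T₀.
J_AC = 1.36×10^-4 m⁴, J_CB = 8.20×10^-5 m⁴, so T_A = T₀·(J_AC/a)/((J_AC/a)+(J_CB/b)) = 87580 N·m, T_B = 56420 N·m.
τ in each portion: τ_AC = 6.20×10^7 Pa, τ_CB = 5.85×10^7 Pa; maximum is in AC.
τ_max = T_AC·r/J = 87580·0.0965/1.36×10^-4 = 6.204×10^7 Pa.

9000 psi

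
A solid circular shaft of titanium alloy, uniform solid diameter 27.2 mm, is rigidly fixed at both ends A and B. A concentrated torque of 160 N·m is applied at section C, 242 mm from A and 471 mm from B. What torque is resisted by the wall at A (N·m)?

With uniform GJ and both ends fixed, compatibility θ_AC = θ_CB gives T_A·a = T_B·b, together with T_A + T_B = T₀.
T_A = T₀·b/(a+b) = 160.0·471/713.0 = 105.7 N·m; T_B = 54.31 N·m.

106 N·m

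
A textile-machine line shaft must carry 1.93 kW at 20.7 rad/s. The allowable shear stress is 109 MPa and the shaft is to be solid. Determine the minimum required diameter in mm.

16.3 mm

ω = 20.7 rad/s, so T = P/ω = 1.93×10³ / 20.70 = 93.24 N·m.
For a solid shaft τ_max = 16T/(πd³), so d = (16T/(π τ_allow))^(1/3) = (16·93.24/(π·1.09×10^8))^(1/3) = 0.01633 m.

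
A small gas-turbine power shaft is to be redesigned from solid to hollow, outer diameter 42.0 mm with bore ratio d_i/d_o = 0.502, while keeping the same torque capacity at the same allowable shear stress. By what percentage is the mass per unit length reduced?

Equal τ_max and T ⇒ the solid shaft needs d_s³ = d_o³(1−k⁴), so d_s = 42.0·(1−0.502⁴)^(1/3) = 41.09 mm.
Area ratio A_h/A_s = d_o²(1−k²)/d_s² = (1−k²)/(1−k⁴)^(2/3) = 0.7814.
Mass saving = 1 − 0.7814 = 21.9 %.

21.9 %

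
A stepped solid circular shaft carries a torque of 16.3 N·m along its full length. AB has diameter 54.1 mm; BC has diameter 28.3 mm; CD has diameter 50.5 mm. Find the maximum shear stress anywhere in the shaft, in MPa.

Under the same torque, τ_max = 16T/(πd³) is largest where d is smallest — segment BC (d = 28.3 mm).
τ_max = 16·16.30/(π·(0.0283)³) = 3.663×10^6 Pa.

3.66 MPa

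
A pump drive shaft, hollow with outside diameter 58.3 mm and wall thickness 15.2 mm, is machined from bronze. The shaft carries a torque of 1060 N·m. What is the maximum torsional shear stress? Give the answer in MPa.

J = π(d_o⁴ − d_i⁴)/32 = π(0.0583⁴ − 0.0279⁴)/32 = 1.075×10^-6 m⁴.
τ_max = T·r/J = 1060 × 0.0291 / 1.075×10^-6 = 2.875×10^7 Pa.

28.8 MPa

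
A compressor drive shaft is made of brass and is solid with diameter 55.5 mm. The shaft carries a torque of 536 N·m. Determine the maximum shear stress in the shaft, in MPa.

J = πd⁴/32 = π(0.0555)⁴/32 = 9.315×10^-7 m⁴.
τ_max = T·r/J = 536.0 × 0.0278 / 9.315×10^-7 = 1.597×10^7 Pa.

16.0 MPa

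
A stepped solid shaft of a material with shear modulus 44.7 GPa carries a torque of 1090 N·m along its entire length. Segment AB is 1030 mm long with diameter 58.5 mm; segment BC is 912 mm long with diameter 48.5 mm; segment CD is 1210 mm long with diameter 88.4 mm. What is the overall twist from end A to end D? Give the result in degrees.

J_AB = π(0.0585)⁴/32 = 1.15×10^-6 m⁴; J_BC = π(0.0485)⁴/32 = 5.43×10^-7 m⁴; J_CD = π(0.0884)⁴/32 = 6.00×10^-6 m⁴.
θ = (T/G)·Σ L_i/J_i = (1090/44.7×10⁹)·(1.03/1.15×10^-6 + 0.912/5.43×10^-7 + 1.21/6.00×10^-6) = 0.06771 rad.

3.88°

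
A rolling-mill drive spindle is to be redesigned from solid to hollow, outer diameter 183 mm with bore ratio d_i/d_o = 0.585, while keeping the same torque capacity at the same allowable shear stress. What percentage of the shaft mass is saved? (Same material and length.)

Equal τ_max and T ⇒ the solid shaft needs d_s³ = d_o³(1−k⁴), so d_s = 183·(1−0.585⁴)^(1/3) = 175.6 mm.
Area ratio A_h/A_s = d_o²(1−k²)/d_s² = (1−k²)/(1−k⁴)^(2/3) = 0.7147.
Mass saving = 1 − 0.7147 = 28.5 %.

28.5 %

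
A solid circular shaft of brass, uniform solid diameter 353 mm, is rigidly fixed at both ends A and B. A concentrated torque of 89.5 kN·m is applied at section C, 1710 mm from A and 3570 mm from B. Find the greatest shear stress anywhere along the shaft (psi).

1020 psi

With uniform GJ and both ends fixed, compatibility θ_AC = θ_CB gives T_A·a = T_B·b, together with T_A + T_B = T₀.
T_A = T₀·b/(a+b) = 89500·3570/5280 = 60510 N·m; T_B = 28990 N·m.
τ in each portion: τ_AC = 7.01×10^6 Pa, τ_CB = 3.36×10^6 Pa; maximum is in AC.
τ_max = T_AC·r/J = 60510·0.176/1.52×10^-3 = 7.007×10^6 Pa.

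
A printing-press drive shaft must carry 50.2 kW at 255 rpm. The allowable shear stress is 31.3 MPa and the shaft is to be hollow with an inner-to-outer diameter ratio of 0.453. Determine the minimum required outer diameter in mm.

ω = 2π·255/60 = 26.70 rad/s, so T = P/ω = 50.2×10³ / 26.70 = 1880 N·m.
For a hollow shaft with d_i/d_o = 0.453: τ_max = 16T/(π d_o³ (1−k⁴)), so d_o = [16T/(π τ_allow (1−k⁴))]^(1/3) = [16·1880/(π·3.13×10^7·0.9579)]^(1/3) = 0.06835 m.

68.4 mm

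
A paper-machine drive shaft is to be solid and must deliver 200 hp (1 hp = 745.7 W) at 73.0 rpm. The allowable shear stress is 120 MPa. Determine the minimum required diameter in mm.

ω = 2π·73.0/60 = 7.645 rad/s, so T = P/ω = 200×745.7 / 7.645 = 19510 N·m.
For a solid shaft τ_max = 16T/(πd³), so d = (16T/(π τ_allow))^(1/3) = (16·19510/(π·1.20×10^8))^(1/3) = 0.09390 m.

93.9 mm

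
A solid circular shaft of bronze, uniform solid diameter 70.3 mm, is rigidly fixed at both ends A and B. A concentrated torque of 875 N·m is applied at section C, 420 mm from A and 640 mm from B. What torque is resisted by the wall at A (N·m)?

528 N·m

With uniform GJ and both ends fixed, compatibility θ_AC = θ_CB gives T_A·a = T_B·b, together with T_A + T_B = T₀.
T_A = T₀·b/(a+b) = 875.0·640/1060 = 528.3 N·m; T_B = 346.7 N·m.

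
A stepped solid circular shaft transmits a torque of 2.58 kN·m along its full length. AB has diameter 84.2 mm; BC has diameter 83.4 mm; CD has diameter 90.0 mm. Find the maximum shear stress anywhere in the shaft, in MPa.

22.7 MPa

Under the same torque, τ_max = 16T/(πd³) is largest where d is smallest — segment BC (d = 83.4 mm).
τ_max = 16·2580/(π·(0.0834)³) = 2.265×10^7 Pa.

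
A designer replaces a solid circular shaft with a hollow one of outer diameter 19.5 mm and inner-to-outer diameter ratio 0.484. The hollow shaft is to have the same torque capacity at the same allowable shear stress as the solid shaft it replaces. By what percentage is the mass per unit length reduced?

20.5 %

Equal τ_max and T ⇒ the solid shaft needs d_s³ = d_o³(1−k⁴), so d_s = 19.5·(1−0.484⁴)^(1/3) = 19.14 mm.
Area ratio A_h/A_s = d_o²(1−k²)/d_s² = (1−k²)/(1−k⁴)^(2/3) = 0.7951.
Mass saving = 1 − 0.7951 = 20.5 %.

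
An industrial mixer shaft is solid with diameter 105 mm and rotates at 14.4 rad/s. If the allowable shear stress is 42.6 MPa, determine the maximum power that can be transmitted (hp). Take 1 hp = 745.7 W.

J = πd⁴/32 = π(0.105)⁴/32 = 1.193×10^-5 m⁴.
T_max = τ_allow·J/r = 4.26×10^7 × 1.193×10^-5 / 0.0525 = 9683 N·m.
ω = 14.4 rad/s, so P_max = T_max·ω = 1.394×10^5 W.

187 hp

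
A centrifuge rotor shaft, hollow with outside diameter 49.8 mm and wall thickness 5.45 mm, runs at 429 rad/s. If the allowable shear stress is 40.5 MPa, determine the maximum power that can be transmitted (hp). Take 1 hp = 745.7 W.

355 hp

J = π(d_o⁴ − d_i⁴)/32 = π(0.0498⁴ − 0.0389⁴)/32 = 3.790×10^-7 m⁴.
T_max = τ_allow·J/r = 4.05×10^7 × 3.790×10^-7 / 0.0249 = 616.5 N·m.
ω = 429 rad/s, so P_max = T_max·ω = 2.645×10^5 W.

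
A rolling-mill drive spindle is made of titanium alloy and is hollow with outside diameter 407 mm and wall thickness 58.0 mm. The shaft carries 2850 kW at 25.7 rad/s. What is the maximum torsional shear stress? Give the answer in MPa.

ω = 25.7 rad/s, so T = P/ω = 2850×10³ / 25.70 = 110900 N·m.
J = π(d_o⁴ − d_i⁴)/32 = π(0.407⁴ − 0.291⁴)/32 = 1.990×10^-3 m⁴.
τ_max = T·r/J = 110900 × 0.203 / 1.990×10^-3 = 1.134×10^7 Pa.

11.3 MPa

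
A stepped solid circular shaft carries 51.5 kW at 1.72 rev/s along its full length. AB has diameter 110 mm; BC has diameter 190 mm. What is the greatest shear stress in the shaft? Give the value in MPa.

ω = 2π·1.72 = 10.81 rad/s, so T = P/ω = 51.5×10³ / 10.81 = 4765 N·m.
Under the same torque, τ_max = 16T/(πd³) is largest where d is smallest — segment AB (d = 110 mm).
τ_max = 16·4765/(π·(0.110)³) = 1.823×10^7 Pa.

18.2 MPa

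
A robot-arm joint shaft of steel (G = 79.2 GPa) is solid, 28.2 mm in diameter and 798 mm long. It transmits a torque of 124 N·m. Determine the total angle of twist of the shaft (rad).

J = πd⁴/32 = π(0.0282)⁴/32 = 6.209×10^-8 m⁴.
θ = T·L/(G·J) = 124.0 × 0.798 / (79.2×10⁹ × 6.209×10^-8) = 0.02012 rad.

0.0201 rad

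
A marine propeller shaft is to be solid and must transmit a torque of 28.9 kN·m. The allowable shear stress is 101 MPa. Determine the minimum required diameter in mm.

For a solid shaft τ_max = 16T/(πd³), so d = (16T/(π τ_allow))^(1/3) = (16·28900/(π·1.01×10^8))^(1/3) = 0.1134 m.

113 mm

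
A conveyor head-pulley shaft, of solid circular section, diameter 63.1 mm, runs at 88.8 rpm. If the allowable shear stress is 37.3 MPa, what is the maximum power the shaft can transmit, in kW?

17.1 kW

J = πd⁴/32 = π(0.0631)⁴/32 = 1.556×10^-6 m⁴.
T_max = τ_allow·J/r = 3.73×10^7 × 1.556×10^-6 / 0.0316 = 1840 N·m.
ω = 2π·88.8/60 = 9.299 rad/s, so P_max = T_max·ω = 1.711×10^4 W.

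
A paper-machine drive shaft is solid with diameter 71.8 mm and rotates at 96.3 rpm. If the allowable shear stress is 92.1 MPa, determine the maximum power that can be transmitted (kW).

67.5 kW

J = πd⁴/32 = π(0.0718)⁴/32 = 2.609×10^-6 m⁴.
T_max = τ_allow·J/r = 9.21×10^7 × 2.609×10^-6 / 0.0359 = 6694 N·m.
ω = 2π·96.3/60 = 10.08 rad/s, so P_max = T_max·ω = 6.750×10^4 W.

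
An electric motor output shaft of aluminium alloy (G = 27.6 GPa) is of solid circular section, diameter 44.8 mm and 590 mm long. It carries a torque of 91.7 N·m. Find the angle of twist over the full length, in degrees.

0.284°

J = πd⁴/32 = π(0.0448)⁴/32 = 3.955×10^-7 m⁴.
θ = T·L/(G·J) = 91.70 × 0.590 / (27.6×10⁹ × 3.955×10^-7) = 4.957×10^-3 rad.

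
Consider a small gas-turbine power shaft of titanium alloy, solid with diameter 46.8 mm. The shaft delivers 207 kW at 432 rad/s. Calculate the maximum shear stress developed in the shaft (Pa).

2.38e7 Pa

ω = 432 rad/s, so T = P/ω = 207×10³ / 432.0 = 479.2 N·m.
J = πd⁴/32 = π(0.0468)⁴/32 = 4.710×10^-7 m⁴.
τ_max = T·r/J = 479.2 × 0.0234 / 4.710×10^-7 = 2.381×10^7 Pa.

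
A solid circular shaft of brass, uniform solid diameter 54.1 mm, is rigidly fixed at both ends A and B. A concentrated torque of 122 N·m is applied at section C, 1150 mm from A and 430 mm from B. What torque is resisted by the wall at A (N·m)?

With uniform GJ and both ends fixed, compatibility θ_AC = θ_CB gives T_A·a = T_B·b, together with T_A + T_B = T₀.
T_A = T₀·b/(a+b) = 122.0·430/1580 = 33.20 N·m; T_B = 88.80 N·m.

33.2 N·m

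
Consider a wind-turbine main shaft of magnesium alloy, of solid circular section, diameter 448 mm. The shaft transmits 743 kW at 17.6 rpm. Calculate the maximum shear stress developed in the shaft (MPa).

ω = 2π·17.6/60 = 1.843 rad/s, so T = P/ω = 743×10³ / 1.843 = 403100 N·m.
J = πd⁴/32 = π(0.448)⁴/32 = 3.955×10^-3 m⁴.
τ_max = T·r/J = 403100 × 0.224 / 3.955×10^-3 = 2.283×10^7 Pa.

22.8 MPa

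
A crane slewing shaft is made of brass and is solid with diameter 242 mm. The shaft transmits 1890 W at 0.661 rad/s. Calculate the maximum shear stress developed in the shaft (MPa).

ω = 0.661 rad/s, so T = P/ω = 1890 / 0.6610 = 2859 N·m.
J = πd⁴/32 = π(0.242)⁴/32 = 3.367×10^-4 m⁴.
τ_max = T·r/J = 2859 × 0.121 / 3.367×10^-4 = 1.028×10^6 Pa.

1.03 MPa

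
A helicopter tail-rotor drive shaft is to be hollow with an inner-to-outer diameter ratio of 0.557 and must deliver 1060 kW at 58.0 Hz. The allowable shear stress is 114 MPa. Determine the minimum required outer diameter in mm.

52.4 mm

ω = 2π·58.0 = 364.4 rad/s, so T = P/ω = 1060×10³ / 364.4 = 2909 N·m.
For a hollow shaft with d_i/d_o = 0.557: τ_max = 16T/(π d_o³ (1−k⁴)), so d_o = [16T/(π τ_allow (1−k⁴))]^(1/3) = [16·2909/(π·1.14×10^8·0.9037)]^(1/3) = 0.05239 m.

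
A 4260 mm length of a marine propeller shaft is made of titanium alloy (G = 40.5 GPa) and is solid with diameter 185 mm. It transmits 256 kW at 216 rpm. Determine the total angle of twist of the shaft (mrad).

ω = 2π·216/60 = 22.62 rad/s, so T = P/ω = 256×10³ / 22.62 = 11320 N·m.
J = πd⁴/32 = π(0.185)⁴/32 = 1.150×10^-4 m⁴.
θ = T·L/(G·J) = 11320 × 4.26 / (40.5×10⁹ × 1.150×10^-4) = 0.01035 rad.

10.4 mrad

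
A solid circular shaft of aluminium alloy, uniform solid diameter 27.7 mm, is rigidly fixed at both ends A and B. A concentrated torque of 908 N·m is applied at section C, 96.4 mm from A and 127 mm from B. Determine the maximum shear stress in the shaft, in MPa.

With uniform GJ and both ends fixed, compatibility θ_AC = θ_CB gives T_A·a = T_B·b, together with T_A + T_B = T₀.
T_A = T₀·b/(a+b) = 908.0·127/223.4 = 516.2 N·m; T_B = 391.8 N·m.
τ in each portion: τ_AC = 1.24×10^8 Pa, τ_CB = 9.39×10^7 Pa; maximum is in AC.
τ_max = T_AC·r/J = 516.2·0.0138/5.78×10^-8 = 1.237×10^8 Pa.

124 MPa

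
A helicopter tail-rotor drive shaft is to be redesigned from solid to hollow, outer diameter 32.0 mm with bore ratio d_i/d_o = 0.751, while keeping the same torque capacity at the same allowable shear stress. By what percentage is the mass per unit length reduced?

43.7 %

Equal τ_max and T ⇒ the solid shaft needs d_s³ = d_o³(1−k⁴), so d_s = 32.0·(1−0.751⁴)^(1/3) = 28.17 mm.
Area ratio A_h/A_s = d_o²(1−k²)/d_s² = (1−k²)/(1−k⁴)^(2/3) = 0.5628.
Mass saving = 1 − 0.5628 = 43.7 %.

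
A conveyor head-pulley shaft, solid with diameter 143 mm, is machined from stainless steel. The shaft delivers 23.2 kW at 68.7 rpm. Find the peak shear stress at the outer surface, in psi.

815 psi

ω = 2π·68.7/60 = 7.194 rad/s, so T = P/ω = 23.2×10³ / 7.194 = 3225 N·m.
J = πd⁴/32 = π(0.143)⁴/32 = 4.105×10^-5 m⁴.
τ_max = T·r/J = 3225 × 0.0715 / 4.105×10^-5 = 5.616×10^6 Pa.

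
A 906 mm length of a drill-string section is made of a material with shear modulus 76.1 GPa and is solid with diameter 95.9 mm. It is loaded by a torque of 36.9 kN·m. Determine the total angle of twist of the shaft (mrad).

J = πd⁴/32 = π(0.0959)⁴/32 = 8.304×10^-6 m⁴.
θ = T·L/(G·J) = 36900 × 0.906 / (76.1×10⁹ × 8.304×10^-6) = 0.05290 rad.

52.9 mrad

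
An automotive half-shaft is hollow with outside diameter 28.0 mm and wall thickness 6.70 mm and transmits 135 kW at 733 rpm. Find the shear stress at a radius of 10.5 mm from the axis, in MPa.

330 MPa

ω = 2π·733/60 = 76.76 rad/s, so T = P/ω = 135×10³ / 76.76 = 1759 N·m.
J = π(d_o⁴ − d_i⁴)/32 = π(0.0280⁴ − 0.0146⁴)/32 = 5.588×10^-8 m⁴.
Shear stress varies linearly with radius: τ = T·r/J = 1759 × 0.0105 / 5.588×10^-8 = 3.305×10^8 Pa.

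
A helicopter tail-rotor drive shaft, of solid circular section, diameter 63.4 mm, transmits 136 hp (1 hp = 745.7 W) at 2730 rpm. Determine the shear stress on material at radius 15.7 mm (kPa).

ω = 2π·2730/60 = 285.9 rad/s, so T = P/ω = 136×745.7 / 285.9 = 354.7 N·m.
J = πd⁴/32 = π(0.0634)⁴/32 = 1.586×10^-6 m⁴.
Shear stress varies linearly with radius: τ = T·r/J = 354.7 × 0.0157 / 1.586×10^-6 = 3.511×10^6 Pa.

3510 kPa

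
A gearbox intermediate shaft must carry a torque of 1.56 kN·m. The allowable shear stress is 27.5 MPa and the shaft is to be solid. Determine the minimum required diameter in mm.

For a solid shaft τ_max = 16T/(πd³), so d = (16T/(π τ_allow))^(1/3) = (16·1560/(π·2.75×10^7))^(1/3) = 0.06611 m.

66.1 mm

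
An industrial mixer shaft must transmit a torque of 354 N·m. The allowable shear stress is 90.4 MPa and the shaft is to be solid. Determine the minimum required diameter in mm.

27.1 mm

For a solid shaft τ_max = 16T/(πd³), so d = (16T/(π τ_allow))^(1/3) = (16·354.0/(π·9.04×10^7))^(1/3) = 0.02712 m.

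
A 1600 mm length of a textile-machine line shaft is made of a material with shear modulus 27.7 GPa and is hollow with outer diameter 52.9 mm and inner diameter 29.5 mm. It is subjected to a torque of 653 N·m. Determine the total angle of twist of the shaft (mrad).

54.3 mrad

J = π(d_o⁴ − d_i⁴)/32 = π(0.0529⁴ − 0.0295⁴)/32 = 6.945×10^-7 m⁴.
θ = T·L/(G·J) = 653.0 × 1.60 / (27.7×10⁹ × 6.945×10^-7) = 0.05431 rad.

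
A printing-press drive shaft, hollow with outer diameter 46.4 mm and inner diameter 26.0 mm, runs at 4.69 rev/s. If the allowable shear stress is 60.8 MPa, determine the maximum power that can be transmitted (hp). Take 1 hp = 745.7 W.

J = π(d_o⁴ − d_i⁴)/32 = π(0.0464⁴ − 0.0260⁴)/32 = 4.102×10^-7 m⁴.
T_max = τ_allow·J/r = 6.08×10^7 × 4.102×10^-7 / 0.0232 = 1075 N·m.
ω = 2π·4.69 = 29.47 rad/s, so P_max = T_max·ω = 3.168×10^4 W.

42.5 hp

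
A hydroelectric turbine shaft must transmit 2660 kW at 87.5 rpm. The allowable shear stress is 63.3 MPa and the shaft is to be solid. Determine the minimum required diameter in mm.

286 mm

ω = 2π·87.5/60 = 9.163 rad/s, so T = P/ω = 2660×10³ / 9.163 = 290300 N·m.
For a solid shaft τ_max = 16T/(πd³), so d = (16T/(π τ_allow))^(1/3) = (16·290300/(π·6.33×10^7))^(1/3) = 0.2858 m.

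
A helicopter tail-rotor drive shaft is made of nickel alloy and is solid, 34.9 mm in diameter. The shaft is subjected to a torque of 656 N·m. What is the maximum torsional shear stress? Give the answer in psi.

11400 psi

J = πd⁴/32 = π(0.0349)⁴/32 = 1.456×10^-7 m⁴.
τ_max = T·r/J = 656.0 × 0.0175 / 1.456×10^-7 = 7.860×10^7 Pa.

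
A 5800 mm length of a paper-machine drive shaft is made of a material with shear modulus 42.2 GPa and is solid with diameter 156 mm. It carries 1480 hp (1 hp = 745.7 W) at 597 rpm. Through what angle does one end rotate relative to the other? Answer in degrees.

ω = 2π·597/60 = 62.52 rad/s, so T = P/ω = 1480×745.7 / 62.52 = 17650 N·m.
J = πd⁴/32 = π(0.156)⁴/32 = 5.814×10^-5 m⁴.
θ = T·L/(G·J) = 17650 × 5.80 / (42.2×10⁹ × 5.814×10^-5) = 0.04173 rad.

2.39°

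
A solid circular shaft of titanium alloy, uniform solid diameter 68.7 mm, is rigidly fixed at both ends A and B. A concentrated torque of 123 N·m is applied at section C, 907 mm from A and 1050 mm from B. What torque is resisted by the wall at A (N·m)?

With uniform GJ and both ends fixed, compatibility θ_AC = θ_CB gives T_A·a = T_B·b, together with T_A + T_B = T₀.
T_A = T₀·b/(a+b) = 123.0·1050/1957 = 65.99 N·m; T_B = 57.01 N·m.

66.0 N·m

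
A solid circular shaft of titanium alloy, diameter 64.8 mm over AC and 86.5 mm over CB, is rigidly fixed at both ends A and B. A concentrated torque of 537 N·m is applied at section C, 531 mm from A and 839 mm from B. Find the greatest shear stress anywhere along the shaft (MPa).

Compatibility: T_A·a/J_AC = T_B·b/J_CB with T_A + T_B = T₀.
J_AC = 1.73×10^-6 m⁴, J_CB = 5.50×10^-6 m⁴, so T_A = T₀·(J_AC/a)/((J_AC/a)+(J_CB/b)) = 178.4 N·m, T_B = 358.6 N·m.
τ in each portion: τ_AC = 3.34×10^6 Pa, τ_CB = 2.82×10^6 Pa; maximum is in AC.
τ_max = T_AC·r/J = 178.4·0.0324/1.73×10^-6 = 3.340×10^6 Pa.

3.34 MPa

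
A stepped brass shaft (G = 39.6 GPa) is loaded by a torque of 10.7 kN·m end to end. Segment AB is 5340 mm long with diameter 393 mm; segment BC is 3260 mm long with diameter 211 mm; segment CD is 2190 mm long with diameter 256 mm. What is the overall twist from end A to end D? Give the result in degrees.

J_AB = π(0.393)⁴/32 = 2.34×10^-3 m⁴; J_BC = π(0.211)⁴/32 = 1.95×10^-4 m⁴; J_CD = π(0.256)⁴/32 = 4.22×10^-4 m⁴.
θ = (T/G)·Σ L_i/J_i = (10700/39.6×10⁹)·(5.34/2.34×10^-3 + 3.26/1.95×10^-4 + 2.19/4.22×10^-4) = 6.546×10^-3 rad.

0.375°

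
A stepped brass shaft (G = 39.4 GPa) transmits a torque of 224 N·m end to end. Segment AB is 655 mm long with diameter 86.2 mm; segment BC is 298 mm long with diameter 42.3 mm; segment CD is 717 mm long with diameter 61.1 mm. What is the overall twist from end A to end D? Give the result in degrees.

0.519°

J_AB = π(0.0862)⁴/32 = 5.42×10^-6 m⁴; J_BC = π(0.0423)⁴/32 = 3.14×10^-7 m⁴; J_CD = π(0.0611)⁴/32 = 1.37×10^-6 m⁴.
θ = (T/G)·Σ L_i/J_i = (224.0/39.4×10⁹)·(0.655/5.42×10^-6 + 0.298/3.14×10^-7 + 0.717/1.37×10^-6) = 9.056×10^-3 rad.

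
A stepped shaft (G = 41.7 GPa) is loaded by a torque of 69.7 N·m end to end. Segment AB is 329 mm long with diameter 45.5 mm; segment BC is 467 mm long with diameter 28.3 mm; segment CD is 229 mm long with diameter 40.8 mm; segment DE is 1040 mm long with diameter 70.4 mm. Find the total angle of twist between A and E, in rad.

0.0158 rad

J_AB = π(0.0455)⁴/32 = 4.21×10^-7 m⁴; J_BC = π(0.0283)⁴/32 = 6.30×10^-8 m⁴; J_CD = π(0.0408)⁴/32 = 2.72×10^-7 m⁴; J_DE = π(0.0704)⁴/32 = 2.41×10^-6 m⁴.
θ = (T/G)·Σ L_i/J_i = (69.70/41.7×10⁹)·(0.329/4.21×10^-7 + 0.467/6.30×10^-8 + 0.229/2.72×10^-7 + 1.04/2.41×10^-6) = 0.01583 rad.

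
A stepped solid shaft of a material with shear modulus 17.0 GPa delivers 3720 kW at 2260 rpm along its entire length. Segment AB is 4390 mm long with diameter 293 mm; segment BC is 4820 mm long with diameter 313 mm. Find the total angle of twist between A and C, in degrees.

0.592°

ω = 2π·2260/60 = 236.7 rad/s, so T = P/ω = 3720×10³ / 236.7 = 15720 N·m.
J_AB = π(0.293)⁴/32 = 7.24×10^-4 m⁴; J_BC = π(0.313)⁴/32 = 9.42×10^-4 m⁴.
θ = (T/G)·Σ L_i/J_i = (15720/17.0×10⁹)·(4.39/7.24×10^-4 + 4.82/9.42×10^-4) = 0.01034 rad.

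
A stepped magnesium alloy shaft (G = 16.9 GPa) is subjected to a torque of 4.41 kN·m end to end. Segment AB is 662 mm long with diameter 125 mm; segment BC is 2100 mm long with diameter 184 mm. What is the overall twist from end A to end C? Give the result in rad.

0.0121 rad

J_AB = π(0.125)⁴/32 = 2.40×10^-5 m⁴; J_BC = π(0.184)⁴/32 = 1.13×10^-4 m⁴.
θ = (T/G)·Σ L_i/J_i = (4410/16.9×10⁹)·(0.662/2.40×10^-5 + 2.10/1.13×10^-4) = 0.01208 rad.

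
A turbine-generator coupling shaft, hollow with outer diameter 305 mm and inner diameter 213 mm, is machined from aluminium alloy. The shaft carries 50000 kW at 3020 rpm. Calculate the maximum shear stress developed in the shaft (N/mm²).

ω = 2π·3020/60 = 316.3 rad/s, so T = P/ω = 50000×10³ / 316.3 = 158100 N·m.
J = π(d_o⁴ − d_i⁴)/32 = π(0.305⁴ − 0.213⁴)/32 = 6.475×10^-4 m⁴.
τ_max = T·r/J = 158100 × 0.152 / 6.475×10^-4 = 3.724×10^7 Pa.

37.2 N/mm²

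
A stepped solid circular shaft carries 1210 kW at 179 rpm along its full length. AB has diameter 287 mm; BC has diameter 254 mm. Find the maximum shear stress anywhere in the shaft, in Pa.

2.01e7 Pa

ω = 2π·179/60 = 18.74 rad/s, so T = P/ω = 1210×10³ / 18.74 = 64550 N·m.
Under the same torque, τ_max = 16T/(πd³) is largest where d is smallest — segment BC (d = 254 mm).
τ_max = 16·64550/(π·(0.254)³) = 2.006×10^7 Pa.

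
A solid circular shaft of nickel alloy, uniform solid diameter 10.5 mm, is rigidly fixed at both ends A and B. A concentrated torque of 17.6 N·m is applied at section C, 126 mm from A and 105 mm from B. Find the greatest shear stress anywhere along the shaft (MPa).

With uniform GJ and both ends fixed, compatibility θ_AC = θ_CB gives T_A·a = T_B·b, together with T_A + T_B = T₀.
T_A = T₀·b/(a+b) = 17.60·105/231.0 = 8.000 N·m; T_B = 9.600 N·m.
τ in each portion: τ_AC = 3.52×10^7 Pa, τ_CB = 4.22×10^7 Pa; maximum is in CB.
τ_max = T_CB·r/J = 9.600·0.00525/1.19×10^-9 = 4.224×10^7 Pa.

42.2 MPa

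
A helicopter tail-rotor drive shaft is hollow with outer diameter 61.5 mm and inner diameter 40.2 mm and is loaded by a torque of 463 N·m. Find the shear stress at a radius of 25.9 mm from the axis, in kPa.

10400 kPa

J = π(d_o⁴ − d_i⁴)/32 = π(0.0615⁴ − 0.0402⁴)/32 = 1.148×10^-6 m⁴.
Shear stress varies linearly with radius: τ = T·r/J = 463.0 × 0.0259 / 1.148×10^-6 = 1.045×10^7 Pa.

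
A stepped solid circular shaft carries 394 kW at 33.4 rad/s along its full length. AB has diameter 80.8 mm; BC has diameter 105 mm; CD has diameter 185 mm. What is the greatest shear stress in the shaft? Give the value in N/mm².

114 N/mm²

ω = 33.4 rad/s, so T = P/ω = 394×10³ / 33.40 = 11800 N·m.
Under the same torque, τ_max = 16T/(πd³) is largest where d is smallest — segment AB (d = 80.8 mm).
τ_max = 16·11800/(π·(0.0808)³) = 1.139×10^8 Pa.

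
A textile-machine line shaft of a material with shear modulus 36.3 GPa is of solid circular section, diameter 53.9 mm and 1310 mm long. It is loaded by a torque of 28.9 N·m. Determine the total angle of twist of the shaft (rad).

J = πd⁴/32 = π(0.0539)⁴/32 = 8.286×10^-7 m⁴.
θ = T·L/(G·J) = 28.90 × 1.31 / (36.3×10⁹ × 8.286×10^-7) = 1.259×10^-3 rad.

0.00126 rad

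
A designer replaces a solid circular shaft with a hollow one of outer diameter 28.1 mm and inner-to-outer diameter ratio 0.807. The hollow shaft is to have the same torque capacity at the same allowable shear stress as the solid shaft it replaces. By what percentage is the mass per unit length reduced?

49.6 %

Equal τ_max and T ⇒ the solid shaft needs d_s³ = d_o³(1−k⁴), so d_s = 28.1·(1−0.807⁴)^(1/3) = 23.38 mm.
Area ratio A_h/A_s = d_o²(1−k²)/d_s² = (1−k²)/(1−k⁴)^(2/3) = 0.5038.
Mass saving = 1 − 0.5038 = 49.6 %.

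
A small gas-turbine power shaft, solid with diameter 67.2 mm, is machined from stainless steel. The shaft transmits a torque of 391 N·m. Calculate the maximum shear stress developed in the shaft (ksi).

J = πd⁴/32 = π(0.0672)⁴/32 = 2.002×10^-6 m⁴.
τ_max = T·r/J = 391.0 × 0.0336 / 2.002×10^-6 = 6.562×10^6 Pa.

0.952 ksi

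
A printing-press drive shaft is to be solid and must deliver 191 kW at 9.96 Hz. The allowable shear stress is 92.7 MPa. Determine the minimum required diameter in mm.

55.1 mm

ω = 2π·9.96 = 62.58 rad/s, so T = P/ω = 191×10³ / 62.58 = 3052 N·m.
For a solid shaft τ_max = 16T/(πd³), so d = (16T/(π τ_allow))^(1/3) = (16·3052/(π·9.27×10^7))^(1/3) = 0.05514 m.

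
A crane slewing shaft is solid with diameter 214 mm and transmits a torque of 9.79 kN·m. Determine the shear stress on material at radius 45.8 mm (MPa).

2.18 MPa

J = πd⁴/32 = π(0.214)⁴/32 = 2.059×10^-4 m⁴.
Shear stress varies linearly with radius: τ = T·r/J = 9790 × 0.0458 / 2.059×10^-4 = 2.178×10^6 Pa.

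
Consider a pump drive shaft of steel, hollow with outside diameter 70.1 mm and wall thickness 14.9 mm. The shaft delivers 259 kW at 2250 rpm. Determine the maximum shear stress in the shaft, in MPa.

ω = 2π·2250/60 = 235.6 rad/s, so T = P/ω = 259×10³ / 235.6 = 1099 N·m.
J = π(d_o⁴ − d_i⁴)/32 = π(0.0701⁴ − 0.0403⁴)/32 = 2.112×10^-6 m⁴.
τ_max = T·r/J = 1099 × 0.0350 / 2.112×10^-6 = 1.824×10^7 Pa.

18.2 MPa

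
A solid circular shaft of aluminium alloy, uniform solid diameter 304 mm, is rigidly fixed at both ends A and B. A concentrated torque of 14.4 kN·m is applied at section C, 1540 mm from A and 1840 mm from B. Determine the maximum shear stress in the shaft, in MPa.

With uniform GJ and both ends fixed, compatibility θ_AC = θ_CB gives T_A·a = T_B·b, together with T_A + T_B = T₀.
T_A = T₀·b/(a+b) = 14400·1840/3380 = 7839 N·m; T_B = 6561 N·m.
τ in each portion: τ_AC = 1.42×10^6 Pa, τ_CB = 1.19×10^6 Pa; maximum is in AC.
τ_max = T_AC·r/J = 7839·0.152/8.38×10^-4 = 1.421×10^6 Pa.

1.42 MPa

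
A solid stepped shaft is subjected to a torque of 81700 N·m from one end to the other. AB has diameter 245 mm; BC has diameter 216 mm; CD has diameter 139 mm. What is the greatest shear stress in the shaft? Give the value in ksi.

22.5 ksi

Under the same torque, τ_max = 16T/(πd³) is largest where d is smallest — segment CD (d = 139 mm).
τ_max = 16·81700/(π·(0.139)³) = 1.549×10^8 Pa.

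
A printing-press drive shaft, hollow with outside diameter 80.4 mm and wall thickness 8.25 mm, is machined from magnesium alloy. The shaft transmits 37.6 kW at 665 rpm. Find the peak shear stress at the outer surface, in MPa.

8.80 MPa

ω = 2π·665/60 = 69.64 rad/s, so T = P/ω = 37.6×10³ / 69.64 = 539.9 N·m.
J = π(d_o⁴ − d_i⁴)/32 = π(0.0804⁴ − 0.0639⁴)/32 = 2.465×10^-6 m⁴.
τ_max = T·r/J = 539.9 × 0.0402 / 2.465×10^-6 = 8.804×10^6 Pa.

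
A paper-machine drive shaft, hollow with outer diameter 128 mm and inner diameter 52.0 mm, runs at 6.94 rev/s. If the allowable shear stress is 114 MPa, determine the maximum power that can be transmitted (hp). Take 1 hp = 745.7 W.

2670 hp

J = π(d_o⁴ − d_i⁴)/32 = π(0.128⁴ − 0.0520⁴)/32 = 2.564×10^-5 m⁴.
T_max = τ_allow·J/r = 1.14×10^8 × 2.564×10^-5 / 0.0640 = 45660 N·m.
ω = 2π·6.94 = 43.61 rad/s, so P_max = T_max·ω = 1.991×10^6 W.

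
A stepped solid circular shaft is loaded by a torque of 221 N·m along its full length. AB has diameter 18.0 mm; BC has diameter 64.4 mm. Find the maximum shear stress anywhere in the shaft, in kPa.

Under the same torque, τ_max = 16T/(πd³) is largest where d is smallest — segment AB (d = 18.0 mm).
τ_max = 16·221.0/(π·(0.0180)³) = 1.930×10^8 Pa.

193000 kPa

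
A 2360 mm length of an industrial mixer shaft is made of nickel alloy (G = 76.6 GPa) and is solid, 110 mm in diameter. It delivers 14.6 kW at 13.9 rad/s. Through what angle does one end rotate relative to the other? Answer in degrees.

ω = 13.9 rad/s, so T = P/ω = 14.6×10³ / 13.90 = 1050 N·m.
J = πd⁴/32 = π(0.110)⁴/32 = 1.437×10^-5 m⁴.
θ = T·L/(G·J) = 1050 × 2.36 / (76.6×10⁹ × 1.437×10^-5) = 2.251×10^-3 rad.

0.129°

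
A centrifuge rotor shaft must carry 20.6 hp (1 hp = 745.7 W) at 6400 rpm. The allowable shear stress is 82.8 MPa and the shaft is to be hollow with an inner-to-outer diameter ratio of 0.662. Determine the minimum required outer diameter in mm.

ω = 2π·6400/60 = 670.2 rad/s, so T = P/ω = 20.6×745.7 / 670.2 = 22.92 N·m.
For a hollow shaft with d_i/d_o = 0.662: τ_max = 16T/(π d_o³ (1−k⁴)), so d_o = [16T/(π τ_allow (1−k⁴))]^(1/3) = [16·22.92/(π·8.28×10^7·0.8079)]^(1/3) = 0.01204 m.

12.0 mm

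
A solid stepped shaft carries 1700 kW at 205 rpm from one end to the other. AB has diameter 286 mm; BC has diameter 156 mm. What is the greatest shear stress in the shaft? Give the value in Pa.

ω = 2π·205/60 = 21.47 rad/s, so T = P/ω = 1700×10³ / 21.47 = 79190 N·m.
Under the same torque, τ_max = 16T/(πd³) is largest where d is smallest — segment BC (d = 156 mm).
τ_max = 16·79190/(π·(0.156)³) = 1.062×10^8 Pa.

1.06e8 Pa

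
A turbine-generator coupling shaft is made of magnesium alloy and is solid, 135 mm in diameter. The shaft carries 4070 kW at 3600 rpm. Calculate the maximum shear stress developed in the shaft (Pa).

ω = 2π·3600/60 = 377.0 rad/s, so T = P/ω = 4070×10³ / 377.0 = 10800 N·m.
J = πd⁴/32 = π(0.135)⁴/32 = 3.261×10^-5 m⁴.
τ_max = T·r/J = 10800 × 0.0675 / 3.261×10^-5 = 2.235×10^7 Pa.

2.23e7 Pa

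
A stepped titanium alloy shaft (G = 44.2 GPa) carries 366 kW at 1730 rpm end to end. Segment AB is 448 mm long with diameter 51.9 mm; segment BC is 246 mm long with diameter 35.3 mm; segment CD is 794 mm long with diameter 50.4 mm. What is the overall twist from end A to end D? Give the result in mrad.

ω = 2π·1730/60 = 181.2 rad/s, so T = P/ω = 366×10³ / 181.2 = 2020 N·m.
J_AB = π(0.0519)⁴/32 = 7.12×10^-7 m⁴; J_BC = π(0.0353)⁴/32 = 1.52×10^-7 m⁴; J_CD = π(0.0504)⁴/32 = 6.33×10^-7 m⁴.
θ = (T/G)·Σ L_i/J_i = (2020/44.2×10⁹)·(0.448/7.12×10^-7 + 0.246/1.52×10^-7 + 0.794/6.33×10^-7) = 0.1598 rad.

160 mrad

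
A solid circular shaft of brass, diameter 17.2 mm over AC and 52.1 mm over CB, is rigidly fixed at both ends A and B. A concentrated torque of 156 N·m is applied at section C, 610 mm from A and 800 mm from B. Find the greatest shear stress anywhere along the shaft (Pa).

5.53e6 Pa

Compatibility: T_A·a/J_AC = T_B·b/J_CB with T_A + T_B = T₀.
J_AC = 8.59×10^-9 m⁴, J_CB = 7.23×10^-7 m⁴, so T_A = T₀·(J_AC/a)/((J_AC/a)+(J_CB/b)) = 2.393 N·m, T_B = 153.6 N·m.
τ in each portion: τ_AC = 2.40×10^6 Pa, τ_CB = 5.53×10^6 Pa; maximum is in CB.
τ_max = T_CB·r/J = 153.6·0.0261/7.23×10^-7 = 5.532×10^6 Pa.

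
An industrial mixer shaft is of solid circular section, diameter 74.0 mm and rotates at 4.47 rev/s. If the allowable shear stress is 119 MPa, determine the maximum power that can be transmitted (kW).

J = πd⁴/32 = π(0.0740)⁴/32 = 2.944×10^-6 m⁴.
T_max = τ_allow·J/r = 1.19×10^8 × 2.944×10^-6 / 0.0370 = 9468 N·m.
ω = 2π·4.47 = 28.09 rad/s, so P_max = T_max·ω = 2.659×10^5 W.

266 kW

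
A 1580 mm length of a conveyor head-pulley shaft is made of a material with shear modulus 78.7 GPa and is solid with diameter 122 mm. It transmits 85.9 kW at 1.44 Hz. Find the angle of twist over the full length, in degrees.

0.502°

ω = 2π·1.44 = 9.048 rad/s, so T = P/ω = 85.9×10³ / 9.048 = 9494 N·m.
J = πd⁴/32 = π(0.122)⁴/32 = 2.175×10^-5 m⁴.
θ = T·L/(G·J) = 9494 × 1.58 / (78.7×10⁹ × 2.175×10^-5) = 8.764×10^-3 rad.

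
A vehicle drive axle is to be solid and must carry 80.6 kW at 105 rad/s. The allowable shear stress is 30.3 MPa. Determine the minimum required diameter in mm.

ω = 105 rad/s, so T = P/ω = 80.6×10³ / 105.0 = 767.6 N·m.
For a solid shaft τ_max = 16T/(πd³), so d = (16T/(π τ_allow))^(1/3) = (16·767.6/(π·3.03×10^7))^(1/3) = 0.05053 m.

50.5 mm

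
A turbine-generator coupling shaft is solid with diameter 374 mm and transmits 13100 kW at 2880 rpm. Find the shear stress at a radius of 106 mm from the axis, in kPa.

2400 kPa

ω = 2π·2880/60 = 301.6 rad/s, so T = P/ω = 13100×10³ / 301.6 = 43440 N·m.
J = πd⁴/32 = π(0.374)⁴/32 = 1.921×10^-3 m⁴.
Shear stress varies linearly with radius: τ = T·r/J = 43440 × 0.106 / 1.921×10^-3 = 2.397×10^6 Pa.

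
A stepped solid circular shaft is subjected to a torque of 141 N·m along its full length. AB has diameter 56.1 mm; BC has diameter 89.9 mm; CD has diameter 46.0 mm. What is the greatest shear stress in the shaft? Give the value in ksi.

Under the same torque, τ_max = 16T/(πd³) is largest where d is smallest — segment CD (d = 46.0 mm).
τ_max = 16·141.0/(π·(0.0460)³) = 7.378×10^6 Pa.

1.07 ksi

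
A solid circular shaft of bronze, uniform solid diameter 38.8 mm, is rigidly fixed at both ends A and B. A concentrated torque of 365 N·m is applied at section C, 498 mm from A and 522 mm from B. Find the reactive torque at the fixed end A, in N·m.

187 N·m

With uniform GJ and both ends fixed, compatibility θ_AC = θ_CB gives T_A·a = T_B·b, together with T_A + T_B = T₀.
T_A = T₀·b/(a+b) = 365.0·522/1020 = 186.8 N·m; T_B = 178.2 N·m.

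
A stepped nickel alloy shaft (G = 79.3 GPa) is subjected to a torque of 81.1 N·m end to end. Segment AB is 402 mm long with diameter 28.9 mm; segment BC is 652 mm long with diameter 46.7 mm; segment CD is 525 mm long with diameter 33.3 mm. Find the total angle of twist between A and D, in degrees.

J_AB = π(0.0289)⁴/32 = 6.85×10^-8 m⁴; J_BC = π(0.0467)⁴/32 = 4.67×10^-7 m⁴; J_CD = π(0.0333)⁴/32 = 1.21×10^-7 m⁴.
θ = (T/G)·Σ L_i/J_i = (81.10/79.3×10⁹)·(0.402/6.85×10^-8 + 0.652/4.67×10^-7 + 0.525/1.21×10^-7) = 0.01188 rad.

0.681°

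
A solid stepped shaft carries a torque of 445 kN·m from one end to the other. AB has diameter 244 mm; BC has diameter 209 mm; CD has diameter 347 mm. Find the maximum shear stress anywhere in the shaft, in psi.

Under the same torque, τ_max = 16T/(πd³) is largest where d is smallest — segment BC (d = 209 mm).
τ_max = 16·445000/(π·(0.209)³) = 2.483×10^8 Pa.

36000 psi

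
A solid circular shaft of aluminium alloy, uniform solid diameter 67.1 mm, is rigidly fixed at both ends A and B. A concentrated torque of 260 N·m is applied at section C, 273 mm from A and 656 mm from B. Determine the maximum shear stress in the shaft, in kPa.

With uniform GJ and both ends fixed, compatibility θ_AC = θ_CB gives T_A·a = T_B·b, together with T_A + T_B = T₀.
T_A = T₀·b/(a+b) = 260.0·656/929.0 = 183.6 N·m; T_B = 76.40 N·m.
τ in each portion: τ_AC = 3.10×10^6 Pa, τ_CB = 1.29×10^6 Pa; maximum is in AC.
τ_max = T_AC·r/J = 183.6·0.0335/1.99×10^-6 = 3.095×10^6 Pa.

3100 kPa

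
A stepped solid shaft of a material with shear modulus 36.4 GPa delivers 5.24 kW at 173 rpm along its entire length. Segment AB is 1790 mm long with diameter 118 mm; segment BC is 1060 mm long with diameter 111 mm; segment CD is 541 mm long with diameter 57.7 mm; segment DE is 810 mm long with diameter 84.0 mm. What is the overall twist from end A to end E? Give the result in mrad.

ω = 2π·173/60 = 18.12 rad/s, so T = P/ω = 5.24×10³ / 18.12 = 289.2 N·m.
J_AB = π(0.118)⁴/32 = 1.90×10^-5 m⁴; J_BC = π(0.111)⁴/32 = 1.49×10^-5 m⁴; J_CD = π(0.0577)⁴/32 = 1.09×10^-6 m⁴; J_DE = π(0.0840)⁴/32 = 4.89×10^-6 m⁴.
θ = (T/G)·Σ L_i/J_i = (289.2/36.4×10⁹)·(1.79/1.90×10^-5 + 1.06/1.49×10^-5 + 0.541/1.09×10^-6 + 0.810/4.89×10^-6) = 6.580×10^-3 rad.

6.58 mrad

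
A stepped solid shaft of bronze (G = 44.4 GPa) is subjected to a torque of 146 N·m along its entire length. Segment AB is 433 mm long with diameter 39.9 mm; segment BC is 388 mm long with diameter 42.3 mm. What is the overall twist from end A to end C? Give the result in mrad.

9.78 mrad

J_AB = π(0.0399)⁴/32 = 2.49×10^-7 m⁴; J_BC = π(0.0423)⁴/32 = 3.14×10^-7 m⁴.
θ = (T/G)·Σ L_i/J_i = (146.0/44.4×10⁹)·(0.433/2.49×10^-7 + 0.388/3.14×10^-7) = 9.781×10^-3 rad.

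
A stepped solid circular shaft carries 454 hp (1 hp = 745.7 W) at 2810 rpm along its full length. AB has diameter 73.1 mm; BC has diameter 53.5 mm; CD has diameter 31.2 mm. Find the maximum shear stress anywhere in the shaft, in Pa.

ω = 2π·2810/60 = 294.3 rad/s, so T = P/ω = 454×745.7 / 294.3 = 1150 N·m.
Under the same torque, τ_max = 16T/(πd³) is largest where d is smallest — segment CD (d = 31.2 mm).
τ_max = 16·1150/(π·(0.0312)³) = 1.929×10^8 Pa.

1.93e8 Pa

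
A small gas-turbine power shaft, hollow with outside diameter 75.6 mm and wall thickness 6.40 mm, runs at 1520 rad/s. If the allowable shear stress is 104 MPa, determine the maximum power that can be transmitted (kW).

J = π(d_o⁴ − d_i⁴)/32 = π(0.0756⁴ − 0.0628⁴)/32 = 1.680×10^-6 m⁴.
T_max = τ_allow·J/r = 1.04×10^8 × 1.680×10^-6 / 0.0378 = 4622 N·m.
ω = 1520 rad/s, so P_max = T_max·ω = 7.025×10^6 W.

7030 kW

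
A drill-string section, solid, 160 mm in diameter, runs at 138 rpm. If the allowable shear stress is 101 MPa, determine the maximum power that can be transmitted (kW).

J = πd⁴/32 = π(0.160)⁴/32 = 6.434×10^-5 m⁴.
T_max = τ_allow·J/r = 1.01×10^8 × 6.434×10^-5 / 0.0800 = 81230 N·m.
ω = 2π·138/60 = 14.45 rad/s, so P_max = T_max·ω = 1.174×10^6 W.

1170 kW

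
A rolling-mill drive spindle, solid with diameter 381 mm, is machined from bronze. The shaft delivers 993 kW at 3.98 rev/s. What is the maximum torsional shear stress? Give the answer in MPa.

3.66 MPa

ω = 2π·3.98 = 25.01 rad/s, so T = P/ω = 993×10³ / 25.01 = 39710 N·m.
J = πd⁴/32 = π(0.381)⁴/32 = 2.069×10^-3 m⁴.
τ_max = T·r/J = 39710 × 0.191 / 2.069×10^-3 = 3.657×10^6 Pa.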